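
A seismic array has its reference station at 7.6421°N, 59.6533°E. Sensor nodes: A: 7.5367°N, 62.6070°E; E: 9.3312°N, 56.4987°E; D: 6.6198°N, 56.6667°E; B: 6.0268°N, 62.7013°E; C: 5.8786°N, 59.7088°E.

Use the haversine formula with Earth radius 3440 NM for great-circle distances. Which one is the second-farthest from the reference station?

Distance to each, sorted:
E: 213.0 NM
B: 206.0 NM
D: 188.2 NM
A: 175.9 NM
C: 105.9 NM
The second-farthest is B at 206.0 NM.

B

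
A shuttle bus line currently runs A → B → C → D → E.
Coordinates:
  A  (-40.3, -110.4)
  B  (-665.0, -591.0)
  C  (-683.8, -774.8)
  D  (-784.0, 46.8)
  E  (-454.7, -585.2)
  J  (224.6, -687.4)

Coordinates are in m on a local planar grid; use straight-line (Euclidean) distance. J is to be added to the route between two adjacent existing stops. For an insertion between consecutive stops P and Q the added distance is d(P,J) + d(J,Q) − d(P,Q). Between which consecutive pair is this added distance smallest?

between A and B

Added distance for inserting J between each consecutive pair:
A–B: 741.5 m
B–C: 1622.6 m
C–D: 1332.4 m
D–E: 1221.8 m
Smallest added distance is 741.5 m, inserting between A and B.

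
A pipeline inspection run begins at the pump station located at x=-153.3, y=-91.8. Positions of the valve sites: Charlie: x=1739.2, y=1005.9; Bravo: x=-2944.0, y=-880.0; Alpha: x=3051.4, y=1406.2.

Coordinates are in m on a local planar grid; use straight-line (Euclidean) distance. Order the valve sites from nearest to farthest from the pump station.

Charlie, Bravo, Alpha

Distance from the pump station at x=-153.3, y=-91.8 to each:
Charlie x=1739.2, y=1005.9: 2187.8 m
Bravo x=-2944.0, y=-880.0: 2899.9 m
Alpha x=3051.4, y=1406.2: 3537.5 m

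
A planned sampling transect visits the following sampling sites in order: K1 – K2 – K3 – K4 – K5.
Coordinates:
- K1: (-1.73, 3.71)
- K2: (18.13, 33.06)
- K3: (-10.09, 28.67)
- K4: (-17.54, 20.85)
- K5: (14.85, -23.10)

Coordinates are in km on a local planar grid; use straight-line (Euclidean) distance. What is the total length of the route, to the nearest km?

Leg distances:
K1→K2: 35.4 km  (cumulative 35.4 km)
K2→K3: 28.6 km  (cumulative 64.0 km)
K3→K4: 10.8 km  (cumulative 74.8 km)
K4→K5: 54.6 km  (cumulative 129.4 km)
Total route length ≈ 129 km.

129 km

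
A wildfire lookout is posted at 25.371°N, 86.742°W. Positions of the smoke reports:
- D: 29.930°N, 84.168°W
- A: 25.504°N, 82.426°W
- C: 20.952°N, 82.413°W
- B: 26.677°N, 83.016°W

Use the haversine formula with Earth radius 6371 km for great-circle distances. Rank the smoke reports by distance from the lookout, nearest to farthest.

Distances from the lookout:
B 26.677°N, 83.016°W: 399.6 km
A 25.504°N, 82.426°W: 433.6 km
D 29.930°N, 84.168°W: 566.7 km
C 20.952°N, 82.413°W: 661.2 km

B, A, D, C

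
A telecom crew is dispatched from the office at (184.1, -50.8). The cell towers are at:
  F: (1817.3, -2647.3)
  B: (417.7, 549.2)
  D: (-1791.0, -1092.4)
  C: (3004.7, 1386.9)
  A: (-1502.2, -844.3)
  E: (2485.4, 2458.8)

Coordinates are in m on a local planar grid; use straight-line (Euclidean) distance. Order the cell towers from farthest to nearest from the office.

E, C, F, D, A, B

Computing each straight-line distance from (184.1, -50.8):
E (2485.4, 2458.8): 3405.0 m
C (3004.7, 1386.9): 3165.9 m
F (1817.3, -2647.3): 3067.4 m
D (-1791.0, -1092.4): 2232.9 m
A (-1502.2, -844.3): 1863.7 m
B (417.7, 549.2): 643.9 m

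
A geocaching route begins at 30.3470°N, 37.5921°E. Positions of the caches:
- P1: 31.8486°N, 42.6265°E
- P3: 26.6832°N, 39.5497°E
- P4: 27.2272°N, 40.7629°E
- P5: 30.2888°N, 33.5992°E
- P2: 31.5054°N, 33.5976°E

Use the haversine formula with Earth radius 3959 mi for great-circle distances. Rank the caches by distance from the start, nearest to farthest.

Distance from the start at 30.3470°N, 37.5921°E to each:
P5 30.2888°N, 33.5992°E: 238.2 mi
P2 31.5054°N, 33.5976°E: 249.9 mi
P3 26.6832°N, 39.5497°E: 279.7 mi
P4 27.2272°N, 40.7629°E: 288.7 mi
P1 31.8486°N, 42.6265°E: 315.4 mi

P5, P2, P3, P4, P1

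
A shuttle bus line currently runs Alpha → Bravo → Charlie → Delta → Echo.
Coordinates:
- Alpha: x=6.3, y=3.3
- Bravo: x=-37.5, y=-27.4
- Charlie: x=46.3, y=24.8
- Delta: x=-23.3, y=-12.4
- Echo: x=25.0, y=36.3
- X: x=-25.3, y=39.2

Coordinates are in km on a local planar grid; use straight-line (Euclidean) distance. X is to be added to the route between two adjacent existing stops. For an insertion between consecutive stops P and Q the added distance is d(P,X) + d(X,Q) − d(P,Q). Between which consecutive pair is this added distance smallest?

between Delta and Echo

Added distance for inserting X between each consecutive pair:
Alpha–Bravo: 62.0 km
Bravo–Charlie: 42.0 km
Charlie–Delta: 45.8 km
Delta–Echo: 33.4 km
Smallest added distance is 33.4 km, inserting between Delta and Echo.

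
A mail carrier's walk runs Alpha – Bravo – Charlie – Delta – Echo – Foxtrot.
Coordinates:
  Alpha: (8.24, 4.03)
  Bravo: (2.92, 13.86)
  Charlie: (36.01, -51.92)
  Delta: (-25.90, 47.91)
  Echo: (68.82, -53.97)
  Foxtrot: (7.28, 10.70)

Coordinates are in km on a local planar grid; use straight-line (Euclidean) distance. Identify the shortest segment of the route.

Leg distances:
Alpha→Bravo: 11.2 km
Bravo→Charlie: 73.6 km
Charlie→Delta: 117.5 km
Delta→Echo: 139.1 km
Echo→Foxtrot: 89.3 km
The shortest leg is Alpha–Bravo at 11.2 km.

Alpha–Bravo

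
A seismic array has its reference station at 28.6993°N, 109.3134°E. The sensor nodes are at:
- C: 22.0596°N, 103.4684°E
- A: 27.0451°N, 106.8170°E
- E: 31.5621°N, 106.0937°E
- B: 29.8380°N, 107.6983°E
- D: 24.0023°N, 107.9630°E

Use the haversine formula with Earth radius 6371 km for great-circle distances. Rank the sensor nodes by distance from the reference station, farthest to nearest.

C, D, E, A, B

Distance from the reference station at 28.6993°N, 109.3134°E to each:
C 22.0596°N, 103.4684°E: 943.0 km
D 24.0023°N, 107.9630°E: 539.3 km
E 31.5621°N, 106.0937°E: 444.0 km
A 27.0451°N, 106.8170°E: 306.7 km
B 29.8380°N, 107.6983°E: 201.4 km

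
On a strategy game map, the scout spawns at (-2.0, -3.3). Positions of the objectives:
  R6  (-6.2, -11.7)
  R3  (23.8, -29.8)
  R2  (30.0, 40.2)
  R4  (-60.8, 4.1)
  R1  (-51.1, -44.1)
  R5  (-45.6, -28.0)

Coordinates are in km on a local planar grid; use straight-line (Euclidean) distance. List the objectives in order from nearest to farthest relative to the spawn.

R6, R3, R5, R2, R4, R1

Distances from the spawn:
R6 (-6.2, -11.7): 9.4 km
R3 (23.8, -29.8): 37.0 km
R5 (-45.6, -28.0): 50.1 km
R2 (30.0, 40.2): 54.0 km
R4 (-60.8, 4.1): 59.3 km
R1 (-51.1, -44.1): 63.8 km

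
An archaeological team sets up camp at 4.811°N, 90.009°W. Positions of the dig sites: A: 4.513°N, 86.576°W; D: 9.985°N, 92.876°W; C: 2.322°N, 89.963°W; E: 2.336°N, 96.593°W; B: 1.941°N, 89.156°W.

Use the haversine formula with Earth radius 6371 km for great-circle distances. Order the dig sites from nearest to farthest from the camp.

C, B, A, D, E

Distances from the camp:
C 2.322°N, 89.963°W: 276.8 km
B 1.941°N, 89.156°W: 332.9 km
A 4.513°N, 86.576°W: 381.9 km
D 9.985°N, 92.876°W: 656.4 km
E 2.336°N, 96.593°W: 780.7 km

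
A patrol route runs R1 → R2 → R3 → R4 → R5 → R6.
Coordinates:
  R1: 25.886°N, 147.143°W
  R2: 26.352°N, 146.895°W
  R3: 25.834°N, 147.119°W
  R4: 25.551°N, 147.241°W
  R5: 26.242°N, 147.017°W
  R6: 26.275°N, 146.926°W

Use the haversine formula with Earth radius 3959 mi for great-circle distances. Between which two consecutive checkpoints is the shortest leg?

R5–R6

Leg distances:
R1→R2: 35.7 mi
R2→R3: 38.4 mi
R3→R4: 21.0 mi
R4→R5: 49.7 mi
R5→R6: 6.1 mi
The shortest leg is R5–R6 at 6.1 mi.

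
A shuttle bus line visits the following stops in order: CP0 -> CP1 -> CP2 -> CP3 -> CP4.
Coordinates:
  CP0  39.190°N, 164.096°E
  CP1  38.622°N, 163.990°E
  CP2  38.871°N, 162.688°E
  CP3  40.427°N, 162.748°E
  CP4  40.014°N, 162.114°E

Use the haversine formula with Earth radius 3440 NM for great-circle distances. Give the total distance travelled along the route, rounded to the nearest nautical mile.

229 NM

Leg distances:
CP0→CP1: 34.5 NM  (cumulative 34.5 NM)
CP1→CP2: 62.8 NM  (cumulative 97.2 NM)
CP2→CP3: 93.5 NM  (cumulative 190.7 NM)
CP3→CP4: 38.2 NM  (cumulative 228.9 NM)
Total route length ≈ 229 NM.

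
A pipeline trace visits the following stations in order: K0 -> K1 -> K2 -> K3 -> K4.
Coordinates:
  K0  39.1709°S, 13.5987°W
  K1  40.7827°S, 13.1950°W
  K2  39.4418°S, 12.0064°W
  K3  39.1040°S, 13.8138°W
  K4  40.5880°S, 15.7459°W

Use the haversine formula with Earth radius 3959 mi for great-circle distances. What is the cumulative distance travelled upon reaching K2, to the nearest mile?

225 mi

Leg distances:
K0→K1: 113.4 mi  (cumulative 113.4 mi)
K1→K2: 111.9 mi  (cumulative 225.3 mi)
Cumulative distance at K2 ≈ 225 mi.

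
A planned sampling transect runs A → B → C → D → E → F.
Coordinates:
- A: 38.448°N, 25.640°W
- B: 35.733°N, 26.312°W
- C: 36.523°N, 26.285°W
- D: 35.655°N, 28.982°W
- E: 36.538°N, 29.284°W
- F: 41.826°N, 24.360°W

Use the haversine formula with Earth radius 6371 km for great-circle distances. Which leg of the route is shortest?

B–C

Leg distances:
A→B: 307.7 km
B→C: 87.9 km
C→D: 260.8 km
D→E: 101.9 km
E→F: 724.9 km
The shortest leg is B–C at 87.9 km.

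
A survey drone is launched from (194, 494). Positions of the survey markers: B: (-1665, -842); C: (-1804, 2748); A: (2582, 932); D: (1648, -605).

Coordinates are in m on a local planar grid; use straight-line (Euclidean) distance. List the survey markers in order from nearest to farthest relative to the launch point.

Distances from the launch point:
D (1648, -605): 1822.6 m
B (-1665, -842): 2289.3 m
A (2582, 932): 2427.8 m
C (-1804, 2748): 3012.1 m

D, B, A, C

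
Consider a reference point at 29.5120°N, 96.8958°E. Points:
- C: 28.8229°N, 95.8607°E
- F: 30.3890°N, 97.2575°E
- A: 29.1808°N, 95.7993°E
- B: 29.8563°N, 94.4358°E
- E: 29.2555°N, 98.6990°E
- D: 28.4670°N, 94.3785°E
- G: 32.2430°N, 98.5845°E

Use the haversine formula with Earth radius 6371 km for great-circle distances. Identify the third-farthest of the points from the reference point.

B

Distance to each, sorted:
G: 343.8 km
D: 271.0 km
B: 240.7 km
E: 177.0 km
C: 126.4 km
A: 112.5 km
F: 103.6 km
The third-farthest is B at 240.7 km.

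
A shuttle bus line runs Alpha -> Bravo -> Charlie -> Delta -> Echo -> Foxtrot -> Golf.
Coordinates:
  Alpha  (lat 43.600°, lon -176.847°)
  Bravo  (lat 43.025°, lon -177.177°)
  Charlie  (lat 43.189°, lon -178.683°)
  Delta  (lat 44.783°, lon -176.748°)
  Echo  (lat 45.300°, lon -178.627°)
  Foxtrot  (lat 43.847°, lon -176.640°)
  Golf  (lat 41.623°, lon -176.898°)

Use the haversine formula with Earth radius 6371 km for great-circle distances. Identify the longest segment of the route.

Leg distances:
Alpha→Bravo: 69.3 km
Bravo→Charlie: 123.6 km
Charlie→Delta: 235.3 km
Delta→Echo: 158.4 km
Echo→Foxtrot: 225.5 km
Foxtrot→Golf: 248.2 km
The longest leg is Foxtrot–Golf at 248.2 km.

Foxtrot–Golf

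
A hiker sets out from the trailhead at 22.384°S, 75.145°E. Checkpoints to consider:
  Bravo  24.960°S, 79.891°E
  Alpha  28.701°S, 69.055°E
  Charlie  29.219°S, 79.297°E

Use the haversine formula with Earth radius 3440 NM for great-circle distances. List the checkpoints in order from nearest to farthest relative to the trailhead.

Distance from the trailhead at 22.384°S, 75.145°E to each:
Bravo 24.960°S, 79.891°E: 303.3 NM
Charlie 29.219°S, 79.297°E: 467.6 NM
Alpha 28.701°S, 69.055°E: 502.5 NM

Bravo, Charlie, Alpha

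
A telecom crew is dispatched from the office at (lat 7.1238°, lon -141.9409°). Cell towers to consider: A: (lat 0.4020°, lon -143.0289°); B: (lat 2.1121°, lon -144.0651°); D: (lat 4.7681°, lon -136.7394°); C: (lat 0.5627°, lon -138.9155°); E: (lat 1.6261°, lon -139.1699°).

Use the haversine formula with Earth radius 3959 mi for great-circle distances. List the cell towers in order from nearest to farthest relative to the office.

Distance from the office at (lat 7.1238°, lon -141.9409°) to each:
B (lat 2.1121°, lon -144.0651°): 375.9 mi
D (lat 4.7681°, lon -136.7394°): 392.8 mi
E (lat 1.6261°, lon -139.1699°): 425.1 mi
A (lat 0.4020°, lon -143.0289°): 470.5 mi
C (lat 0.5627°, lon -138.9155°): 499.0 mi

B, D, E, A, C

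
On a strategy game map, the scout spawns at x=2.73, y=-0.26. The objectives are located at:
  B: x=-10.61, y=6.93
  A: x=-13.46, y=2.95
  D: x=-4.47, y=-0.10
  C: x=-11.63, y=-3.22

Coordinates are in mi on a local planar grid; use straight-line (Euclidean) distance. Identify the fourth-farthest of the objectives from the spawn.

Distance to each, sorted:
A: 16.5 mi
B: 15.2 mi
C: 14.7 mi
D: 7.2 mi
The fourth-farthest is D at 7.2 mi.

D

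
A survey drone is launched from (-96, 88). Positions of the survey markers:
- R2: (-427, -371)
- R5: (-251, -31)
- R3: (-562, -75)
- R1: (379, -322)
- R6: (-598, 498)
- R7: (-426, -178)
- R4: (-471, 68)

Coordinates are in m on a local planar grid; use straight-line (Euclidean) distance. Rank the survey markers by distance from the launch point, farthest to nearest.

Computing each straight-line distance from (-96, 88):
R6 (-598, 498): 648.2 m
R1 (379, -322): 627.5 m
R2 (-427, -371): 565.9 m
R3 (-562, -75): 493.7 m
R7 (-426, -178): 423.9 m
R4 (-471, 68): 375.5 m
R5 (-251, -31): 195.4 m

R6, R1, R2, R3, R7, R4, R5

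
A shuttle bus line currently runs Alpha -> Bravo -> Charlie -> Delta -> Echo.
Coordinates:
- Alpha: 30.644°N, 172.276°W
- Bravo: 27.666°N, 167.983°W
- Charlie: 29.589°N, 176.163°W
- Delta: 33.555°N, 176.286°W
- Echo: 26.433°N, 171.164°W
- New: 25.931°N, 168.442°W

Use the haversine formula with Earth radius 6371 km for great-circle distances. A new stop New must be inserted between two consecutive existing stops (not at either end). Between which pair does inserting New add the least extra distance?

between Bravo and Charlie

Added distance for inserting New between each consecutive pair:
Alpha–Bravo: 310.5 km
Bravo–Charlie: 233.4 km
Charlie–Delta: 1556.2 km
Delta–Echo: 480.6 km
Smallest added distance is 233.4 km, inserting between Bravo and Charlie.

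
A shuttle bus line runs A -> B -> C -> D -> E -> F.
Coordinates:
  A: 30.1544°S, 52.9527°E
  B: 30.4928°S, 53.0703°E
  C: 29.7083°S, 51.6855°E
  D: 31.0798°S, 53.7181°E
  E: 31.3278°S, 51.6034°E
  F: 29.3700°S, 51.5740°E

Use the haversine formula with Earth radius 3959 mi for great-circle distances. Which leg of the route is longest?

C–D

Leg distances:
A→B: 24.4 mi
B→C: 98.9 mi
C→D: 153.8 mi
D→E: 126.1 mi
E→F: 135.3 mi
The longest leg is C–D at 153.8 mi.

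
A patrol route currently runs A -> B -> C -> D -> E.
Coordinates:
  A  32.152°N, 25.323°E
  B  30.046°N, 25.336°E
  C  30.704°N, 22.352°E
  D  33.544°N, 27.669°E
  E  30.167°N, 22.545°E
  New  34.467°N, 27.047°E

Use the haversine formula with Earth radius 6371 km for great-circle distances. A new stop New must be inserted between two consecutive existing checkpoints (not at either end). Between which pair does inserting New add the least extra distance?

Added distance for inserting New between each consecutive pair:
A–B: 586.2 km
B–C: 828.7 km
C–D: 132.7 km
D–E: 143.4 km
Smallest added distance is 132.7 km, inserting between C and D.

between C and D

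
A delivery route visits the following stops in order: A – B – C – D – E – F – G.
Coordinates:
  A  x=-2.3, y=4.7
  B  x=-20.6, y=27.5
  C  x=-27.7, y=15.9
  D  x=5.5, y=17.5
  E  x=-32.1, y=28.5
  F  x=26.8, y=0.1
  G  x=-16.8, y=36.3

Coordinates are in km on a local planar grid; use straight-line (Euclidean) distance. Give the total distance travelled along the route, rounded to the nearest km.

237 km

Leg distances:
A→B: 29.2 km  (cumulative 29.2 km)
B→C: 13.6 km  (cumulative 42.8 km)
C→D: 33.2 km  (cumulative 76.1 km)
D→E: 39.2 km  (cumulative 115.3 km)
E→F: 65.4 km  (cumulative 180.6 km)
F→G: 56.7 km  (cumulative 237.3 km)
Total route length ≈ 237 km.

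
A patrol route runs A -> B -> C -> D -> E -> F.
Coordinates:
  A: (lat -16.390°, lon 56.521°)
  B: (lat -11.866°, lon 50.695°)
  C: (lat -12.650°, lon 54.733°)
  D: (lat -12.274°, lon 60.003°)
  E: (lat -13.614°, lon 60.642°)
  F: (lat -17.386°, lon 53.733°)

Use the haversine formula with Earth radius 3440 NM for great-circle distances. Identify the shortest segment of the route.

Leg distances:
A→B: 434.5 NM
B→C: 241.5 NM
C→D: 309.8 NM
D→E: 88.7 NM
E→F: 459.3 NM
The shortest leg is D–E at 88.7 NM.

D–E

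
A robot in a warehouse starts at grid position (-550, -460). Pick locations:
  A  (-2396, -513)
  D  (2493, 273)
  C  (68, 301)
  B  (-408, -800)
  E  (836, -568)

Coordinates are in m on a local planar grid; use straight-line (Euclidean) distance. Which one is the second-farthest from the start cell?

A

Distance to each, sorted:
D: 3130.0 m
A: 1846.8 m
E: 1390.2 m
C: 980.3 m
B: 368.5 m
The second-farthest is A at 1846.8 m.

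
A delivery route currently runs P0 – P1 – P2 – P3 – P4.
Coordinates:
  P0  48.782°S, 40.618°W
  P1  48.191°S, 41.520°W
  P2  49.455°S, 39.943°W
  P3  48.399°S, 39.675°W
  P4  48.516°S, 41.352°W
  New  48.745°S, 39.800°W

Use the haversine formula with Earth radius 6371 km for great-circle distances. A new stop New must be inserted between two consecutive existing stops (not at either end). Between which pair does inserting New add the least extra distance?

between P2 and P3

Added distance for inserting New between each consecutive pair:
P0–P1: 107.6 km
P1–P2: 38.7 km
P2–P3: 0.1 km
P3–P4: 32.1 km
Smallest added distance is 0.1 km, inserting between P2 and P3.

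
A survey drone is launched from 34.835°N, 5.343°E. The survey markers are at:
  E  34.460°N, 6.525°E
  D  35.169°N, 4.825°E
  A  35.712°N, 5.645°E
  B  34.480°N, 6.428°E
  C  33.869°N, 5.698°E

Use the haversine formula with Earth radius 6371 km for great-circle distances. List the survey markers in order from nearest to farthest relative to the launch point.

Distances from the launch point:
D 35.169°N, 4.825°E: 60.0 km
A 35.712°N, 5.645°E: 101.3 km
B 34.480°N, 6.428°E: 106.8 km
C 33.869°N, 5.698°E: 112.2 km
E 34.460°N, 6.525°E: 115.9 km

D, A, B, C, E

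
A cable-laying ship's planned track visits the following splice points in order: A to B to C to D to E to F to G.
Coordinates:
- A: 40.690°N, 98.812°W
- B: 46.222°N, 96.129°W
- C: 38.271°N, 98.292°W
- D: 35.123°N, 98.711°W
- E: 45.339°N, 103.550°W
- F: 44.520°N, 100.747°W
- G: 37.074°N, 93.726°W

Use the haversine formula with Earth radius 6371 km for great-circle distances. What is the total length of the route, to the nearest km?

4368 km

Leg distances:
A→B: 652.0 km  (cumulative 652.0 km)
B→C: 901.8 km  (cumulative 1553.8 km)
C→D: 352.0 km  (cumulative 1905.8 km)
D→E: 1207.4 km  (cumulative 3113.2 km)
E→F: 238.7 km  (cumulative 3351.9 km)
F→G: 1016.4 km  (cumulative 4368.3 km)
Total route length ≈ 4368 km.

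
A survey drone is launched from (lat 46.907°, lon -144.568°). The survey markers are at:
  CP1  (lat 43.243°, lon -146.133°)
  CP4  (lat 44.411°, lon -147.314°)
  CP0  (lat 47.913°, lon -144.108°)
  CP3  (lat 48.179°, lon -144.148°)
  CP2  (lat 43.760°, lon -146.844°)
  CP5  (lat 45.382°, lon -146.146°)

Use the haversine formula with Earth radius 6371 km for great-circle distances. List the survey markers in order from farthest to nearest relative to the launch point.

Distance from the launch point at (lat 46.907°, lon -144.568°) to each:
CP1 (lat 43.243°, lon -146.133°): 425.5 km
CP2 (lat 43.760°, lon -146.844°): 392.5 km
CP4 (lat 44.411°, lon -147.314°): 350.1 km
CP5 (lat 45.382°, lon -146.146°): 208.6 km
CP3 (lat 48.179°, lon -144.148°): 144.9 km
CP0 (lat 47.913°, lon -144.108°): 117.1 km

CP1, CP2, CP4, CP5, CP3, CP0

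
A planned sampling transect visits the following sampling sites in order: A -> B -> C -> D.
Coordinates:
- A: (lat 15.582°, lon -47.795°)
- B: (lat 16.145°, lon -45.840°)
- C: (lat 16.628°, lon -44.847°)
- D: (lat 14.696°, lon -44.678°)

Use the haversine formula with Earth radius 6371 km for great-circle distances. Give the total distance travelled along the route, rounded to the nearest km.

553 km

Leg distances:
A→B: 218.3 km  (cumulative 218.3 km)
B→C: 118.8 km  (cumulative 337.0 km)
C→D: 215.6 km  (cumulative 552.6 km)
Total route length ≈ 553 km.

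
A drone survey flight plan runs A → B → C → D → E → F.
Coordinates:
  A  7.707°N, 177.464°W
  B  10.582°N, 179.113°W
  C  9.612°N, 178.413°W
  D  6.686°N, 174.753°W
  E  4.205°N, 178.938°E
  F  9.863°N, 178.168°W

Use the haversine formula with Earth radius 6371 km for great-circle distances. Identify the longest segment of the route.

Leg distances:
A→B: 367.4 km
B→C: 132.3 km
C→D: 517.8 km
D→E: 750.8 km
E→F: 705.5 km
The longest leg is D–E at 750.8 km.

D–E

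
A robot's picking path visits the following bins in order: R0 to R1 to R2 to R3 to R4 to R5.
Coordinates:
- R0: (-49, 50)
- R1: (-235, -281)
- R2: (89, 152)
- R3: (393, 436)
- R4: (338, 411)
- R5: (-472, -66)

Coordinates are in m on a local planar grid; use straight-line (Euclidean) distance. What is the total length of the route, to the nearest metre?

Leg distances:
R0→R1: 379.7 m  (cumulative 379.7 m)
R1→R2: 540.8 m  (cumulative 920.5 m)
R2→R3: 416.0 m  (cumulative 1336.5 m)
R3→R4: 60.4 m  (cumulative 1396.9 m)
R4→R5: 940.0 m  (cumulative 2336.9 m)
Total route length ≈ 2337 m.

2337 m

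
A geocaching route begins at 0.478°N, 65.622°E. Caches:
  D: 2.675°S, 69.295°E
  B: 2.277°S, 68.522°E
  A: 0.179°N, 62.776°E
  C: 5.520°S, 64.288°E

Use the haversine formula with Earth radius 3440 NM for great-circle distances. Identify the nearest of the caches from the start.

A

Distances from the start (0.478°N, 65.622°E):
A: 171.8 NM
B: 240.1 NM
D: 290.6 NM
C: 368.9 NM
The nearest is A at 171.8 NM.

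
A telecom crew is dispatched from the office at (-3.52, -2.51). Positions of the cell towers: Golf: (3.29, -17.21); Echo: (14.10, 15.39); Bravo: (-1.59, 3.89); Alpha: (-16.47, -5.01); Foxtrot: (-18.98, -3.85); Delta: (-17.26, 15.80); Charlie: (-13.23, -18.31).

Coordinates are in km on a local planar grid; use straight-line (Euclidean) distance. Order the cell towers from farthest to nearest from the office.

Echo, Delta, Charlie, Golf, Foxtrot, Alpha, Bravo

Distances from the office:
Echo (14.10, 15.39): 25.1 km
Delta (-17.26, 15.80): 22.9 km
Charlie (-13.23, -18.31): 18.5 km
Golf (3.29, -17.21): 16.2 km
Foxtrot (-18.98, -3.85): 15.5 km
Alpha (-16.47, -5.01): 13.2 km
Bravo (-1.59, 3.89): 6.7 km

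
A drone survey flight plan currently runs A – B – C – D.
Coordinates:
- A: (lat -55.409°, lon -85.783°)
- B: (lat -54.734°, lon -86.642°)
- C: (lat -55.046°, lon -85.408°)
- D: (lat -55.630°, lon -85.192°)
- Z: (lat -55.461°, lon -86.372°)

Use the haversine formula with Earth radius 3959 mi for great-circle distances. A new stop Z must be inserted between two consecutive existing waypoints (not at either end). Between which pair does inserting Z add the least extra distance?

between A and B

Added distance for inserting Z between each consecutive pair:
A–B: 17.0 mi
B–C: 45.4 mi
C–D: 53.9 mi
Smallest added distance is 17.0 mi, inserting between A and B.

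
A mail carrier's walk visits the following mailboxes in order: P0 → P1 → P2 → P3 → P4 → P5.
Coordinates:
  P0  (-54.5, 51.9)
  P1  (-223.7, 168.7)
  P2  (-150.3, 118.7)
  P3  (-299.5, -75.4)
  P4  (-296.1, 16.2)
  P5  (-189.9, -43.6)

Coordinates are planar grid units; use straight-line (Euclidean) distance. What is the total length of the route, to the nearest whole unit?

Leg distances:
P0→P1: 205.6  (cumulative 205.6)
P1→P2: 88.8  (cumulative 294.4)
P2→P3: 244.8  (cumulative 539.2)
P3→P4: 91.7  (cumulative 630.9)
P4→P5: 121.9  (cumulative 752.8)
Total route length ≈ 753.

753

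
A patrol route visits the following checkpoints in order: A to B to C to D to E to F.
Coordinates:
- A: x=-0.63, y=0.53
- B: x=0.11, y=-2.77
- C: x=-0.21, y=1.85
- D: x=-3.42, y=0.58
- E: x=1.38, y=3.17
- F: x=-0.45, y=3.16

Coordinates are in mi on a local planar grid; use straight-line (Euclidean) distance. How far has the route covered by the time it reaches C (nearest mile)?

Leg distances:
A→B: 3.4 mi  (cumulative 3.4 mi)
B→C: 4.6 mi  (cumulative 8.0 mi)
Cumulative distance at C ≈ 8 mi.

8 mi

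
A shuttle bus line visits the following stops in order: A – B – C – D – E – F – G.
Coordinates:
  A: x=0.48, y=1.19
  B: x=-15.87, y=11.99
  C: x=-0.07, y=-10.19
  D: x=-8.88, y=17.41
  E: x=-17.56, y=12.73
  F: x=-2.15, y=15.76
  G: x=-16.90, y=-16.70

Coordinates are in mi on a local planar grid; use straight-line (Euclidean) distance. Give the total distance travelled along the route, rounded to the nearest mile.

137 mi

Leg distances:
A→B: 19.6 mi  (cumulative 19.6 mi)
B→C: 27.2 mi  (cumulative 46.8 mi)
C→D: 29.0 mi  (cumulative 75.8 mi)
D→E: 9.9 mi  (cumulative 85.7 mi)
E→F: 15.7 mi  (cumulative 101.4 mi)
F→G: 35.7 mi  (cumulative 137.0 mi)
Total route length ≈ 137 mi.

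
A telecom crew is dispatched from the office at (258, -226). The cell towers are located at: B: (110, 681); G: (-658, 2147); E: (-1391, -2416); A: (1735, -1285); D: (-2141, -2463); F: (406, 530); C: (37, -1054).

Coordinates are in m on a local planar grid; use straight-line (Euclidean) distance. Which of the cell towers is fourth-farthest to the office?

Distances from the office ((258, -226)):
D: 3280.1 m
E: 2741.4 m
G: 2543.7 m
A: 1817.4 m
B: 919.0 m
C: 857.0 m
F: 770.4 m
The fourth-farthest is A at 1817.4 m.

A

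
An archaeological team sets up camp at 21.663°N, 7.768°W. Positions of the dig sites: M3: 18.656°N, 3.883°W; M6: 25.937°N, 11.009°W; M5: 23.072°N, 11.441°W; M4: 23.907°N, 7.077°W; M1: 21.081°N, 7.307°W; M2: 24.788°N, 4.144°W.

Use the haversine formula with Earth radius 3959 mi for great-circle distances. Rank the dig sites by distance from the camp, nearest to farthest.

Computing each great-circle distance from 21.663°N, 7.768°W:
M1 21.081°N, 7.307°W: 50.0 mi
M4 23.907°N, 7.077°W: 161.2 mi
M5 23.072°N, 11.441°W: 254.1 mi
M2 24.788°N, 4.144°W: 315.5 mi
M3 18.656°N, 3.883°W: 326.6 mi
M6 25.937°N, 11.009°W: 359.4 mi

M1, M4, M5, M2, M3, M6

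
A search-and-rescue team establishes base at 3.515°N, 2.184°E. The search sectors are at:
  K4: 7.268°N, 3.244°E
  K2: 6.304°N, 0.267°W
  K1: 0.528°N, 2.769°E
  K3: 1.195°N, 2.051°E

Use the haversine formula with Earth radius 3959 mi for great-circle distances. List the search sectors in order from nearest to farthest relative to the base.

Distance from the base at 3.515°N, 2.184°E to each:
K3 1.195°N, 2.051°E: 160.6 mi
K1 0.528°N, 2.769°E: 210.3 mi
K2 6.304°N, 0.267°W: 256.1 mi
K4 7.268°N, 3.244°E: 269.4 mi

K3, K1, K2, K4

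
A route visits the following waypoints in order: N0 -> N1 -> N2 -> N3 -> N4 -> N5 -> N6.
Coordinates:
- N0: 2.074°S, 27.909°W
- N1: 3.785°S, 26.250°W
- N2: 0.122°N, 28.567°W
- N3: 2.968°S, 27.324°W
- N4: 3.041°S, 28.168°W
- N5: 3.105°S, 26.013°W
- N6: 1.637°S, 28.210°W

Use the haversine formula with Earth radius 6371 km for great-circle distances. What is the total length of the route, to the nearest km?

1767 km

Leg distances:
N0→N1: 264.8 km  (cumulative 264.8 km)
N1→N2: 505.0 km  (cumulative 769.8 km)
N2→N3: 370.3 km  (cumulative 1140.2 km)
N3→N4: 94.1 km  (cumulative 1234.2 km)
N4→N5: 239.4 km  (cumulative 1473.6 km)
N5→N6: 293.6 km  (cumulative 1767.2 km)
Total route length ≈ 1767 km.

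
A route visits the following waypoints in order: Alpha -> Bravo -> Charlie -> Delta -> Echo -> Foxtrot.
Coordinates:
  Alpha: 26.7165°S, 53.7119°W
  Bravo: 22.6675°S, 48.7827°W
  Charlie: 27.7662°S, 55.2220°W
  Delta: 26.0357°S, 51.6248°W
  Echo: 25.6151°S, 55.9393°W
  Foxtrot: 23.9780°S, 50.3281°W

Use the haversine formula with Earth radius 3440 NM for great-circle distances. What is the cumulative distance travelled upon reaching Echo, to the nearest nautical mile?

Leg distances:
Alpha→Bravo: 362.4 NM  (cumulative 362.4 NM)
Bravo→Charlie: 464.6 NM  (cumulative 827.0 NM)
Charlie→Delta: 218.8 NM  (cumulative 1045.9 NM)
Delta→Echo: 234.5 NM  (cumulative 1280.4 NM)
Cumulative distance at Echo ≈ 1280 NM.

1280 NM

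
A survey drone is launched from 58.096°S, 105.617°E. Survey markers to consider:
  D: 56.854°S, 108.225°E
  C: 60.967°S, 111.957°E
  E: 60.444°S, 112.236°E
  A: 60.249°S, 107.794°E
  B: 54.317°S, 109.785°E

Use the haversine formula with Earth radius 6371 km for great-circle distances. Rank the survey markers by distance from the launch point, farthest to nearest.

Distance from the launch point at 58.096°S, 105.617°E to each:
B 54.317°S, 109.785°E: 492.8 km
C 60.967°S, 111.957°E: 478.9 km
E 60.444°S, 112.236°E: 457.5 km
A 60.249°S, 107.794°E: 269.6 km
D 56.854°S, 108.225°E: 208.3 km

B, C, E, A, D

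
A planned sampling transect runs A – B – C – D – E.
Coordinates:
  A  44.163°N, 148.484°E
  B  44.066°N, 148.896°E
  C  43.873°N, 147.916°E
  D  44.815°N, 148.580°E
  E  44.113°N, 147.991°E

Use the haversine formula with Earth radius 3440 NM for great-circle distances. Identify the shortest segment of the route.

Leg distances:
A→B: 18.7 NM
B→C: 43.9 NM
C→D: 63.3 NM
D→E: 49.1 NM
The shortest leg is A–B at 18.7 NM.

A–B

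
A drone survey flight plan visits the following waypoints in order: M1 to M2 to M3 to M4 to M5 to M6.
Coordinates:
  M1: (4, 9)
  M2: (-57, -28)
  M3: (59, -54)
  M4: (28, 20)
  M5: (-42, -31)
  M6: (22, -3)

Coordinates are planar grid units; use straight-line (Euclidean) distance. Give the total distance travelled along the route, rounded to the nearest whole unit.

427

Leg distances:
M1→M2: 71.3  (cumulative 71.3)
M2→M3: 118.9  (cumulative 190.2)
M3→M4: 80.2  (cumulative 270.5)
M4→M5: 86.6  (cumulative 357.1)
M5→M6: 69.9  (cumulative 426.9)
Total route length ≈ 427.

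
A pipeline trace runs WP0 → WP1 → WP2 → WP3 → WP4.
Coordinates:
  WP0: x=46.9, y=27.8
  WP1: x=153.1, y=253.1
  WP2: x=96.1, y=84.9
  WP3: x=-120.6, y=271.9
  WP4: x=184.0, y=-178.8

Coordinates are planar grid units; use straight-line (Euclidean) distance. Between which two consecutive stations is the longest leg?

Leg distances:
WP0→WP1: 249.1
WP1→WP2: 177.6
WP2→WP3: 286.2
WP3→WP4: 544.0
The longest leg is WP3–WP4 at 544.0.

WP3–WP4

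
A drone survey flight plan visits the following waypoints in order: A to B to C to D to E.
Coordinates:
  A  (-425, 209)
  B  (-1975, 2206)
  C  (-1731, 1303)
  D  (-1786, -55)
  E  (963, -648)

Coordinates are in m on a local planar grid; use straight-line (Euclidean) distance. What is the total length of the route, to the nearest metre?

7635 m

Leg distances:
A→B: 2527.9 m  (cumulative 2527.9 m)
B→C: 935.4 m  (cumulative 3463.3 m)
C→D: 1359.1 m  (cumulative 4822.4 m)
D→E: 2812.2 m  (cumulative 7634.7 m)
Total route length ≈ 7635 m.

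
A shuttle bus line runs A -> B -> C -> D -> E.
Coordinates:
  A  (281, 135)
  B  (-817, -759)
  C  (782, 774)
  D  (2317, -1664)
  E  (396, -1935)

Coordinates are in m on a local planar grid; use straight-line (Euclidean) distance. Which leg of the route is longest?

C–D

Leg distances:
A→B: 1415.9 m
B→C: 2215.2 m
C→D: 2881.0 m
D→E: 1940.0 m
The longest leg is C–D at 2881.0 m.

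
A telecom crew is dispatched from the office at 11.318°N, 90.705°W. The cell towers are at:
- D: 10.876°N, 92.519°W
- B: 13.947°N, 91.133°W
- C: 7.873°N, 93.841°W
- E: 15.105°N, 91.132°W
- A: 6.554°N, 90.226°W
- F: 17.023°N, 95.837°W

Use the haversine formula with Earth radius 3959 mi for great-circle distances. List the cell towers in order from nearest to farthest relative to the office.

Distance from the office at 11.318°N, 90.705°W to each:
D 10.876°N, 92.519°W: 126.7 mi
B 13.947°N, 91.133°W: 183.9 mi
E 15.105°N, 91.132°W: 263.2 mi
C 7.873°N, 93.841°W: 319.8 mi
A 6.554°N, 90.226°W: 330.8 mi
F 17.023°N, 95.837°W: 523.0 mi

D, B, E, C, A, F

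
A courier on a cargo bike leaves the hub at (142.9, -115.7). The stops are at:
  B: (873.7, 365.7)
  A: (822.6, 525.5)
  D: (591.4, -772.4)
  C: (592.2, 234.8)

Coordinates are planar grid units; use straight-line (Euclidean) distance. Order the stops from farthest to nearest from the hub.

Distance from the hub at (142.9, -115.7) to each:
A (822.6, 525.5): 934.4
B (873.7, 365.7): 875.1
D (591.4, -772.4): 795.2
C (592.2, 234.8): 569.8

A, B, D, C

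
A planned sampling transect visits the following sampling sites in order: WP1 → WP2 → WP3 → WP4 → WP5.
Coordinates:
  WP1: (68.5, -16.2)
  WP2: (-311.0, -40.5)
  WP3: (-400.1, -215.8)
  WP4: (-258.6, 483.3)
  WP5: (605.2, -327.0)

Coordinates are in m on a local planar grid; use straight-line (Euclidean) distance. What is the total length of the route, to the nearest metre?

Leg distances:
WP1→WP2: 380.3 m  (cumulative 380.3 m)
WP2→WP3: 196.6 m  (cumulative 576.9 m)
WP3→WP4: 713.3 m  (cumulative 1290.2 m)
WP4→WP5: 1184.4 m  (cumulative 2474.6 m)
Total route length ≈ 2475 m.

2475 m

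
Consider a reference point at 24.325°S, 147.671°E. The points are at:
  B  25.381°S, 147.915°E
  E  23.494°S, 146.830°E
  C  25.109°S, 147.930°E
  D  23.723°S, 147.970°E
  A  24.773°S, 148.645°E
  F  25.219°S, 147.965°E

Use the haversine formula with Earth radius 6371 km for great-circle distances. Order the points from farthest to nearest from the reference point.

Computing each great-circle distance from 24.325°S, 147.671°E:
E 23.494°S, 146.830°E: 125.9 km
B 25.381°S, 147.915°E: 120.0 km
A 24.773°S, 148.645°E: 110.4 km
F 25.219°S, 147.965°E: 103.7 km
C 25.109°S, 147.930°E: 91.0 km
D 23.723°S, 147.970°E: 73.5 km

E, B, A, F, C, D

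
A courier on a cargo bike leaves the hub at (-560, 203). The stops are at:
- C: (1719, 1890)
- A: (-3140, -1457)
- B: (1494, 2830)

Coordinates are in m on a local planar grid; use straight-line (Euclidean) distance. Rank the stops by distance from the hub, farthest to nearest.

B, A, C

Distances from the hub:
B (1494, 2830): 3334.7 m
A (-3140, -1457): 3067.9 m
C (1719, 1890): 2835.5 m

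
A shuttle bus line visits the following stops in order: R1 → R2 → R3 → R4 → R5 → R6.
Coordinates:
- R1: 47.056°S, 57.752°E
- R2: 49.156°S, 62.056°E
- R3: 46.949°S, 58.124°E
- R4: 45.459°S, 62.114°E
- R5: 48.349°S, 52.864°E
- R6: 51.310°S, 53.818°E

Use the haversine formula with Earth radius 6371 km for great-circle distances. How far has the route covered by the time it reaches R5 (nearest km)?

1898 km

Leg distances:
R1→R2: 395.7 km  (cumulative 395.7 km)
R2→R3: 381.5 km  (cumulative 777.2 km)
R3→R4: 348.8 km  (cumulative 1126.1 km)
R4→R5: 772.1 km  (cumulative 1898.1 km)
Cumulative distance at R5 ≈ 1898 km.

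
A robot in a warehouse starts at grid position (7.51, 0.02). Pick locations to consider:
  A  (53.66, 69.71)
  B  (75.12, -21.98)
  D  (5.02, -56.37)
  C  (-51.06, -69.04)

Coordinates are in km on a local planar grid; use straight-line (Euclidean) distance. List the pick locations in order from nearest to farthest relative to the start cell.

D, B, A, C

Computing each straight-line distance from (7.51, 0.02):
D (5.02, -56.37): 56.4 km
B (75.12, -21.98): 71.1 km
A (53.66, 69.71): 83.6 km
C (-51.06, -69.04): 90.6 km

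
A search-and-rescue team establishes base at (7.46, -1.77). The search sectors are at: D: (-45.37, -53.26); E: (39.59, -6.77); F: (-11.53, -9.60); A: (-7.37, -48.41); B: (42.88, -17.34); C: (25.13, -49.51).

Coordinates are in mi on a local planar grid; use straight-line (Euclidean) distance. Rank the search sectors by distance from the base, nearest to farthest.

Computing each straight-line distance from (7.46, -1.77):
F (-11.53, -9.60): 20.5 mi
E (39.59, -6.77): 32.5 mi
B (42.88, -17.34): 38.7 mi
A (-7.37, -48.41): 48.9 mi
C (25.13, -49.51): 50.9 mi
D (-45.37, -53.26): 73.8 mi

F, E, B, A, C, D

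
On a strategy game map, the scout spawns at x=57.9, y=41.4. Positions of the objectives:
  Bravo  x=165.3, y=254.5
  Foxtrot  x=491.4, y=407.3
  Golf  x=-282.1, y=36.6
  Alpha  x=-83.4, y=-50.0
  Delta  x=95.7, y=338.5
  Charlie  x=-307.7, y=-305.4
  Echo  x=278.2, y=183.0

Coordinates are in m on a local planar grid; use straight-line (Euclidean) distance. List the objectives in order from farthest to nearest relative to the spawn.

Computing each straight-line distance from x=57.9, y=41.4:
Foxtrot x=491.4, y=407.3: 567.3 m
Charlie x=-307.7, y=-305.4: 503.9 m
Golf x=-282.1, y=36.6: 340.0 m
Delta x=95.7, y=338.5: 299.5 m
Echo x=278.2, y=183.0: 261.9 m
Bravo x=165.3, y=254.5: 238.6 m
Alpha x=-83.4, y=-50.0: 168.3 m

Foxtrot, Charlie, Golf, Delta, Echo, Bravo, Alpha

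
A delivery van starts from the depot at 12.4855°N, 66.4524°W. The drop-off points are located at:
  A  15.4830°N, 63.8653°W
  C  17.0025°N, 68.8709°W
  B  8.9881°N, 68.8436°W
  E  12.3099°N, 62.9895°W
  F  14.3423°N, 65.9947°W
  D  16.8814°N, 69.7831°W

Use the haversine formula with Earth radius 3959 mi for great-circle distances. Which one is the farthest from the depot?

Distance to each, sorted:
D: 376.6 mi
C: 351.4 mi
B: 291.1 mi
A: 270.1 mi
E: 234.0 mi
F: 131.9 mi
The farthest is D at 376.6 mi.

D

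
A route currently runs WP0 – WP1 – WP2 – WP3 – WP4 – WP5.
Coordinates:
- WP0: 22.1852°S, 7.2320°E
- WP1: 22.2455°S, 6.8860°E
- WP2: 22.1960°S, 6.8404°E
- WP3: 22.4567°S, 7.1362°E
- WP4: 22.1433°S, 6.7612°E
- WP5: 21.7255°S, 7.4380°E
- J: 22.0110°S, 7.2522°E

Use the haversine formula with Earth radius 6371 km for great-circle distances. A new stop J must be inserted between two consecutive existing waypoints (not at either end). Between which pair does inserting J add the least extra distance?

between WP4 and WP5

Added distance for inserting J between each consecutive pair:
WP0–WP1: 29.1 km
WP1–WP2: 85.8 km
WP2–WP3: 56.1 km
WP3–WP4: 51.7 km
WP4–WP5: 5.9 km
Smallest added distance is 5.9 km, inserting between WP4 and WP5.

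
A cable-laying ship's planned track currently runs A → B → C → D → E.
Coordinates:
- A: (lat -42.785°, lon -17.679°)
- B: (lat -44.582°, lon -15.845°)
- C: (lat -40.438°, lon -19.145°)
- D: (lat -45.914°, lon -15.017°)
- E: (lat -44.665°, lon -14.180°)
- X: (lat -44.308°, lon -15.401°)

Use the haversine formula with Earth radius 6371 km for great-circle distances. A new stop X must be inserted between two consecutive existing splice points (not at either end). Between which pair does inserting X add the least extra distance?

between C and D

Added distance for inserting X between each consecutive pair:
A–B: 48.0 km
B–C: 41.2 km
C–D: 15.3 km
D–E: 132.2 km
Smallest added distance is 15.3 km, inserting between C and D.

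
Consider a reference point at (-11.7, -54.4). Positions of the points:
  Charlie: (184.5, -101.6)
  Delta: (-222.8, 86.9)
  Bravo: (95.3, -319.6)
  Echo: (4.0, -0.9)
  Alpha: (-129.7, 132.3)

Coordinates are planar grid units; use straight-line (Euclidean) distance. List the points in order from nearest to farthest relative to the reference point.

Computing each straight-line distance from (-11.7, -54.4):
Echo (4.0, -0.9): 55.8
Charlie (184.5, -101.6): 201.8
Alpha (-129.7, 132.3): 220.9
Delta (-222.8, 86.9): 254.0
Bravo (95.3, -319.6): 286.0

Echo, Charlie, Alpha, Delta, Bravo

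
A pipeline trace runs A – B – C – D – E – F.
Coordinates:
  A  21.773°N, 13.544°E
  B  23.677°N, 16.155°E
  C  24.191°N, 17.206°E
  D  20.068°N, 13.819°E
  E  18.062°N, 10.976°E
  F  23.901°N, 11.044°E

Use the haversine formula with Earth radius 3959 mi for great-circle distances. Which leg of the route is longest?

E–F

Leg distances:
A→B: 212.1 mi
B→C: 75.3 mi
C→D: 358.0 mi
D→E: 231.7 mi
E→F: 403.5 mi
The longest leg is E–F at 403.5 mi.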